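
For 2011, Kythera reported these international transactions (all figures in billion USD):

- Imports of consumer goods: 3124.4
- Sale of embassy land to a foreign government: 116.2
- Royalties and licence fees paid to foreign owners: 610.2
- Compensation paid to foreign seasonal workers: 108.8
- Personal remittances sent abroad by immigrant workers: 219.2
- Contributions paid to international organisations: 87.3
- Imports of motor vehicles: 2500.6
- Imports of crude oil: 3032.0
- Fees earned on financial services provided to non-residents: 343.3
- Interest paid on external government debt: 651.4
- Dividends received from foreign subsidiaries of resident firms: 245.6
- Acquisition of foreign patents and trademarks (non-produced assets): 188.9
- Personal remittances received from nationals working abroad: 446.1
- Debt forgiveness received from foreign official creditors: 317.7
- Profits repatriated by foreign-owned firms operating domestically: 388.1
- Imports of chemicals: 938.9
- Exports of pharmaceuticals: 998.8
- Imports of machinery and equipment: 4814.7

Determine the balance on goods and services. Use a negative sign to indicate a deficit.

-13678.7

Goods: -938.9 + 998.8 - 3032.0 - 4814.7 - 2500.6 - 3124.4 = -13411.8
Services: -610.2 + 343.3 = -266.9
Trade balance = -13411.8 + (-266.9) = -13678.7
(Excluded from the trade balance — capital account: sale of embassy land to a foreign government 116.2, acquisition of foreign patents and trademarks (non-produced assets) 188.9, debt forgiveness received from foreign official creditors 317.7; primary income: compensation paid to foreign seasonal workers 108.8, interest paid on external government debt 651.4, dividends received from foreign subsidiaries of resident firms 245.6, profits repatriated by foreign-owned firms operating domestically 388.1; secondary income: personal remittances sent abroad by immigrant workers 219.2, contributions paid to international organisations 87.3, personal remittances received from nationals working abroad 446.1.)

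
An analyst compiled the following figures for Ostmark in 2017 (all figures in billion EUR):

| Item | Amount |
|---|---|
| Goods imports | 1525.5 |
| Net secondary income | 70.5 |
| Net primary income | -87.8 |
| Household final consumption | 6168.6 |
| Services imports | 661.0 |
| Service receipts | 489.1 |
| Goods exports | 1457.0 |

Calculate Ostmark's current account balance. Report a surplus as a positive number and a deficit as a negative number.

Goods balance = 1457.0 - 1525.5 = -68.5
Services balance = 489.1 - 661.0 = -171.9
Trade balance (goods + services) = -68.5 + (-171.9) = -240.4
Net primary income = -87.8
Net secondary income = 70.5
Current account = -240.4 + (-87.8) + 70.5 = -257.7

-257.7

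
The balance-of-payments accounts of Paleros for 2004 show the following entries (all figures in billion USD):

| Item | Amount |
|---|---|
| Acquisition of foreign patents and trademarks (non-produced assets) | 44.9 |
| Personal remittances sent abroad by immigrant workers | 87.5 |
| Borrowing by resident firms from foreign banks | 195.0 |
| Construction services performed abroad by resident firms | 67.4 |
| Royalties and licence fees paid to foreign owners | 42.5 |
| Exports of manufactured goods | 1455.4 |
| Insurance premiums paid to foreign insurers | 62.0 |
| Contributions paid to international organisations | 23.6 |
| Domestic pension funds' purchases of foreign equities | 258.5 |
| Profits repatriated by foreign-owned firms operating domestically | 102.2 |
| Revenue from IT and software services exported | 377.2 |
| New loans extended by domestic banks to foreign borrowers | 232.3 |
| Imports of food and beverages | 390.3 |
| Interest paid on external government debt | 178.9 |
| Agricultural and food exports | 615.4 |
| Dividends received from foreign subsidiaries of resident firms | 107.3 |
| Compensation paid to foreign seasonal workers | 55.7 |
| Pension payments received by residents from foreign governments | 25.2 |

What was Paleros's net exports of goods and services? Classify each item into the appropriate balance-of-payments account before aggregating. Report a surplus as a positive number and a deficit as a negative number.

Goods: -390.3 + 615.4 + 1455.4 = 1680.5
Services: 377.2 - 62.0 + 67.4 - 42.5 = 340.1
Trade balance = 1680.5 + 340.1 = 2020.6
(Excluded from the trade balance — capital account: acquisition of foreign patents and trademarks (non-produced assets) 44.9; secondary income: personal remittances sent abroad by immigrant workers 87.5, contributions paid to international organisations 23.6, pension payments received by residents from foreign governments 25.2; financial account: borrowing by resident firms from foreign banks 195.0, domestic pension funds' purchases of foreign equities 258.5, new loans extended by domestic banks to foreign borrowers 232.3; primary income: profits repatriated by foreign-owned firms operating domestically 102.2, interest paid on external government debt 178.9, dividends received from foreign subsidiaries of resident firms 107.3, compensation paid to foreign seasonal workers 55.7.)

2020.6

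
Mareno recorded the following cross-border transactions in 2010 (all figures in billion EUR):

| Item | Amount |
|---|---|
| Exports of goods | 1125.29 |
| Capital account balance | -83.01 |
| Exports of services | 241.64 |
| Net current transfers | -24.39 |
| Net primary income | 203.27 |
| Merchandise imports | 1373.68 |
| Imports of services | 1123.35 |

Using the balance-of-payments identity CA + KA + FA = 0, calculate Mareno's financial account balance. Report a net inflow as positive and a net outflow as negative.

Goods balance = 1125.29 - 1373.68 = -248.39
Services balance = 241.64 - 1123.35 = -881.71
Trade balance (goods + services) = -248.39 + (-881.71) = -1130.10
Net primary income = 203.27
Net secondary income = -24.39
Current account = -1130.10 + 203.27 + (-24.39) = -951.22
Financial account = -(-951.22 + (-83.01)) = 1034.23

1034.23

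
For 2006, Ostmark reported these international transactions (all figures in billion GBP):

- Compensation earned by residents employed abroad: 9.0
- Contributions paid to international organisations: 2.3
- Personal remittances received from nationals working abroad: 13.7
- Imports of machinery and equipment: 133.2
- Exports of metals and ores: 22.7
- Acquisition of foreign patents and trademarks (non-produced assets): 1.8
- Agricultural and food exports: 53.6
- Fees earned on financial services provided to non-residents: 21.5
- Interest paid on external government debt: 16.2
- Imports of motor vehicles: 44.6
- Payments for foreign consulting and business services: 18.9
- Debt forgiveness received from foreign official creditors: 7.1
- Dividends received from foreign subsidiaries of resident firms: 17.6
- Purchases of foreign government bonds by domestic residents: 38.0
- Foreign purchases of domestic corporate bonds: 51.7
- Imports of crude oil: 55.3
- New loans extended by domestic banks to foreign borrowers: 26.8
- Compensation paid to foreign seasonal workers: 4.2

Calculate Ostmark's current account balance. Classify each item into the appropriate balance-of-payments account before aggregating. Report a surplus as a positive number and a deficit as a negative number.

-136.6

Goods: -55.3 + 22.7 - 133.2 + 53.6 - 44.6 = -156.8
Services: -18.9 + 21.5 = 2.6
Primary income: 17.6 - 16.2 - 4.2 + 9.0 = 6.2
Secondary income: -2.3 + 13.7 = 11.4
Current account = (-156.8) + 2.6 + 6.2 + 11.4 = -136.6
(Excluded from the current account — capital account: acquisition of foreign patents and trademarks (non-produced assets) 1.8, debt forgiveness received from foreign official creditors 7.1; financial account: purchases of foreign government bonds by domestic residents 38.0, foreign purchases of domestic corporate bonds 51.7, new loans extended by domestic banks to foreign borrowers 26.8.)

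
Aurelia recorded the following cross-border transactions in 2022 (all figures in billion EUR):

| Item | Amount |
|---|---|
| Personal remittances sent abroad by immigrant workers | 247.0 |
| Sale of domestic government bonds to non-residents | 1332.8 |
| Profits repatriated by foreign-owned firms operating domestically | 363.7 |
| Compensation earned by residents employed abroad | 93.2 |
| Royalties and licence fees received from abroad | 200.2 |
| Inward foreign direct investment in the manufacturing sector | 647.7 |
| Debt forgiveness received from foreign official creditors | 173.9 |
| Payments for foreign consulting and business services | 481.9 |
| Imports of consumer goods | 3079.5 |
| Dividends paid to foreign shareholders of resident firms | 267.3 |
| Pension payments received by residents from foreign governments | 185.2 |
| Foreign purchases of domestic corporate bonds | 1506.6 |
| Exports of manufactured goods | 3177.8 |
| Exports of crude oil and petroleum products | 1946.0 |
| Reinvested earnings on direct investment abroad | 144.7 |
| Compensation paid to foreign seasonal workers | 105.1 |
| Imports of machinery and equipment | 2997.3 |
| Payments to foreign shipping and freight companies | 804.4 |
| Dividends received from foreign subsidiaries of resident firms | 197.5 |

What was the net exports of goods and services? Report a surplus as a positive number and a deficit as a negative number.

-2039.1

Goods: 1946.0 - 3079.5 - 2997.3 + 3177.8 = -953.0
Services: 200.2 - 804.4 - 481.9 = -1086.1
Trade balance = -953.0 + (-1086.1) = -2039.1
(Excluded from the trade balance — secondary income: personal remittances sent abroad by immigrant workers 247.0, pension payments received by residents from foreign governments 185.2; financial account: sale of domestic government bonds to non-residents 1332.8, inward foreign direct investment in the manufacturing sector 647.7, foreign purchases of domestic corporate bonds 1506.6; primary income: profits repatriated by foreign-owned firms operating domestically 363.7, compensation earned by residents employed abroad 93.2, dividends paid to foreign shareholders of resident firms 267.3, reinvested earnings on direct investment abroad 144.7, compensation paid to foreign seasonal workers 105.1, dividends received from foreign subsidiaries of resident firms 197.5; capital account: debt forgiveness received from foreign official creditors 173.9.)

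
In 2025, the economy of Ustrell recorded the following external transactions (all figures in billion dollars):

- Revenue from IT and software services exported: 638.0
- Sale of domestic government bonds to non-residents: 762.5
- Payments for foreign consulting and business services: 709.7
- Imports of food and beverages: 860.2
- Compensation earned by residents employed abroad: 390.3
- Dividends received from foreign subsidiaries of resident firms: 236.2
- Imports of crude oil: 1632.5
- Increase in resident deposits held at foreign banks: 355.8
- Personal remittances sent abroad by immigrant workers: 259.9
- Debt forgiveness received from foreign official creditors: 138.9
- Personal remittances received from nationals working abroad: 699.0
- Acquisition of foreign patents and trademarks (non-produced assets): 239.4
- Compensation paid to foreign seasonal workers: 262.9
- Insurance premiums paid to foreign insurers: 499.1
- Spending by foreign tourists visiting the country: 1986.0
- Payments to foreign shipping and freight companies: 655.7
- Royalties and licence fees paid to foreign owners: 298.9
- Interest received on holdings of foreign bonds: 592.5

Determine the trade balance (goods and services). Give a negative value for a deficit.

-2032.1

Goods: -860.2 - 1632.5 = -2492.7
Services: -298.9 - 499.1 + 638.0 + 1986.0 - 709.7 - 655.7 = 460.6
Trade balance = -2492.7 + 460.6 = -2032.1
(Excluded from the trade balance — financial account: sale of domestic government bonds to non-residents 762.5, increase in resident deposits held at foreign banks 355.8; primary income: compensation earned by residents employed abroad 390.3, dividends received from foreign subsidiaries of resident firms 236.2, compensation paid to foreign seasonal workers 262.9, interest received on holdings of foreign bonds 592.5; secondary income: personal remittances sent abroad by immigrant workers 259.9, personal remittances received from nationals working abroad 699.0; capital account: debt forgiveness received from foreign official creditors 138.9, acquisition of foreign patents and trademarks (non-produced assets) 239.4.)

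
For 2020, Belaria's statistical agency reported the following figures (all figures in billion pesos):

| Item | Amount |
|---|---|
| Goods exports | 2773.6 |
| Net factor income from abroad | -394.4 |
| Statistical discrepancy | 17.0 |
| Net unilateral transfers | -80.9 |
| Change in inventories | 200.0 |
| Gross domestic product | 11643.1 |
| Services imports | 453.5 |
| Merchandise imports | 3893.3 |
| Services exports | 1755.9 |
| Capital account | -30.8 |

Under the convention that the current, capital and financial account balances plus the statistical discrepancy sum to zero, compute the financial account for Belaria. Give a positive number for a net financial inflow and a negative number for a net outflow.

Goods balance = 2773.6 - 3893.3 = -1119.7
Services balance = 1755.9 - 453.5 = 1302.4
Trade balance (goods + services) = -1119.7 + 1302.4 = 182.7
Net primary income = -394.4
Net secondary income = -80.9
Current account = 182.7 + (-394.4) + (-80.9) = -292.6
Financial account = -(-292.6 + (-30.8) + 17.0) = 306.4

306.4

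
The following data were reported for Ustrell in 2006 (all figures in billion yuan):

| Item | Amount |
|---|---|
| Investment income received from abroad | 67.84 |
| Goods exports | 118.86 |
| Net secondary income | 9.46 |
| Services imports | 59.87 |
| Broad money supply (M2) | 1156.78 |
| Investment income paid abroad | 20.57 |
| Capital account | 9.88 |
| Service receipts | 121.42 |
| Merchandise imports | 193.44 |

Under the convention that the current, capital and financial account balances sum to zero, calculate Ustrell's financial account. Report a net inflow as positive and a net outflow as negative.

Goods balance = 118.86 - 193.44 = -74.58
Services balance = 121.42 - 59.87 = 61.55
Trade balance (goods + services) = -74.58 + 61.55 = -13.03
Net primary income = 67.84 - 20.57 = 47.27
Net secondary income = 9.46
Current account = -13.03 + 47.27 + 9.46 = 43.70
Financial account = -(43.70 + 9.88) = -53.58

-53.58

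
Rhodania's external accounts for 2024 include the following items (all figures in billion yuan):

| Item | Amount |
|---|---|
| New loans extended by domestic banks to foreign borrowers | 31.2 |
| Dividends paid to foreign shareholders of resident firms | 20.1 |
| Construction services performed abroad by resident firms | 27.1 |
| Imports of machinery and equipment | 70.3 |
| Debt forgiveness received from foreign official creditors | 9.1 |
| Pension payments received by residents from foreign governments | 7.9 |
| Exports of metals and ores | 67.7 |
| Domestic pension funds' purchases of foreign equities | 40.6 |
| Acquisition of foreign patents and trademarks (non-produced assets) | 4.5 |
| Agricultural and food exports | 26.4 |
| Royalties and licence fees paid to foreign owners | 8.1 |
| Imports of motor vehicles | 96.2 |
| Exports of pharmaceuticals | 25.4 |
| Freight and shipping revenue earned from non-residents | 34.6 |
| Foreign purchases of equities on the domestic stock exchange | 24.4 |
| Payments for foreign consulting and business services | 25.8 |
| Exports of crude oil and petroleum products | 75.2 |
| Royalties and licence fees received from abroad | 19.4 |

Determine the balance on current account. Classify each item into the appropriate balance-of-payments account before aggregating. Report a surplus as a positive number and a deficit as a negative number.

Goods: 25.4 + 75.2 - 70.3 + 67.7 - 96.2 + 26.4 = 28.2
Services: -25.8 + 34.6 + 27.1 - 8.1 + 19.4 = 47.2
Primary income: -20.1
Secondary income: 7.9
Current account = 28.2 + 47.2 + (-20.1) + 7.9 = 63.2
(Excluded from the current account — financial account: new loans extended by domestic banks to foreign borrowers 31.2, domestic pension funds' purchases of foreign equities 40.6, foreign purchases of equities on the domestic stock exchange 24.4; capital account: debt forgiveness received from foreign official creditors 9.1, acquisition of foreign patents and trademarks (non-produced assets) 4.5.)

63.2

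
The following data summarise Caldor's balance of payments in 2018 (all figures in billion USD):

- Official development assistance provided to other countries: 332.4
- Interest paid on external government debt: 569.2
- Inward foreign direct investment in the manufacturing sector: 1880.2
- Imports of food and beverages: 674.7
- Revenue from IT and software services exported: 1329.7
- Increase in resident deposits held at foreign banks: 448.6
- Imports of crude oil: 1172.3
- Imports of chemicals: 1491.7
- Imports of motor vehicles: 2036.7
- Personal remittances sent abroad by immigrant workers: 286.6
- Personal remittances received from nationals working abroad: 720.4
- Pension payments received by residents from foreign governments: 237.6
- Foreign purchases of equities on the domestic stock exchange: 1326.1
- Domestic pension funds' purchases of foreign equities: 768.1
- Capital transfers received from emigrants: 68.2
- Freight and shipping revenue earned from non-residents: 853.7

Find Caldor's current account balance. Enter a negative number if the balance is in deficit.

Goods: -2036.7 - 674.7 - 1491.7 - 1172.3 = -5375.4
Services: 853.7 + 1329.7 = 2183.4
Primary income: -569.2
Secondary income: 720.4 - 286.6 - 332.4 + 237.6 = 339.0
Current account = (-5375.4) + 2183.4 + (-569.2) + 339.0 = -3422.2
(Excluded from the current account — financial account: inward foreign direct investment in the manufacturing sector 1880.2, increase in resident deposits held at foreign banks 448.6, foreign purchases of equities on the domestic stock exchange 1326.1, domestic pension funds' purchases of foreign equities 768.1; capital account: capital transfers received from emigrants 68.2.)

-3422.2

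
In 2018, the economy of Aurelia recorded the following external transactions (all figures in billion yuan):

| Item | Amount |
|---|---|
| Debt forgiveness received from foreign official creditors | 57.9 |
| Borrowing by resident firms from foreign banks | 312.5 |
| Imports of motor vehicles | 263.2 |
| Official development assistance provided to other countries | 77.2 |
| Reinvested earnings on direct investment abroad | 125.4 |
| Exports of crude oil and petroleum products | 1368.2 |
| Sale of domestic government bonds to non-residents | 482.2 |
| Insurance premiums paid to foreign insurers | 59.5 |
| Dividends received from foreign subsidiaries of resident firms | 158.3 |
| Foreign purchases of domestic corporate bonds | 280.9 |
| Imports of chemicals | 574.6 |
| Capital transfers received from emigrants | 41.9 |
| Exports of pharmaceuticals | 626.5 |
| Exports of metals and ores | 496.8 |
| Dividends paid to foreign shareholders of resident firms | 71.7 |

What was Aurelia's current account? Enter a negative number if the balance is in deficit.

Goods: -574.6 + 1368.2 + 496.8 - 263.2 + 626.5 = 1653.7
Services: -59.5
Primary income: 125.4 - 71.7 + 158.3 = 212.0
Secondary income: -77.2
Current account = 1653.7 + (-59.5) + 212.0 + (-77.2) = 1729.0
(Excluded from the current account — capital account: debt forgiveness received from foreign official creditors 57.9, capital transfers received from emigrants 41.9; financial account: borrowing by resident firms from foreign banks 312.5, sale of domestic government bonds to non-residents 482.2, foreign purchases of domestic corporate bonds 280.9.)

1729.0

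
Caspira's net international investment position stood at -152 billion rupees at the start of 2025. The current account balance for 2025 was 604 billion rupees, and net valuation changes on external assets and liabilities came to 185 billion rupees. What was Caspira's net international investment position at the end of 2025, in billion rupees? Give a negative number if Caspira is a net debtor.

637

Change in NIIP = current account + net valuation change = 604 + 185 = 789
End-of-year NIIP = -152 + 789 = 637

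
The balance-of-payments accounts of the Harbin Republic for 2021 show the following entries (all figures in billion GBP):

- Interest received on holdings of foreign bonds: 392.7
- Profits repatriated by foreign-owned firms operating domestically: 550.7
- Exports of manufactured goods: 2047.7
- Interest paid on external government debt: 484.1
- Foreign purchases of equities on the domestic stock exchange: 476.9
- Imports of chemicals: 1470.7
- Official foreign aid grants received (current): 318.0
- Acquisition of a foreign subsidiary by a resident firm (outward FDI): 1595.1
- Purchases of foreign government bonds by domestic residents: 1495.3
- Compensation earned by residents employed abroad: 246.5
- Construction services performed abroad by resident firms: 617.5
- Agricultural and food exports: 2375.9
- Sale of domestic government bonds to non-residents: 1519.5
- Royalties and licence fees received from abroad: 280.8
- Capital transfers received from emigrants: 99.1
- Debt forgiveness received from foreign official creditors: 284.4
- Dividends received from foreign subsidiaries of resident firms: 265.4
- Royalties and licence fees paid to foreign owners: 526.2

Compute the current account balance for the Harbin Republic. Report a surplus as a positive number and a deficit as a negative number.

3512.8

Goods: 2047.7 + 2375.9 - 1470.7 = 2952.9
Services: -526.2 + 617.5 + 280.8 = 372.1
Primary income: 265.4 + 392.7 + 246.5 - 484.1 - 550.7 = -130.2
Secondary income: 318.0
Current account = 2952.9 + 372.1 + (-130.2) + 318.0 = 3512.8
(Excluded from the current account — financial account: foreign purchases of equities on the domestic stock exchange 476.9, acquisition of a foreign subsidiary by a resident firm (outward FDI) 1595.1, purchases of foreign government bonds by domestic residents 1495.3, sale of domestic government bonds to non-residents 1519.5; capital account: capital transfers received from emigrants 99.1, debt forgiveness received from foreign official creditors 284.4.)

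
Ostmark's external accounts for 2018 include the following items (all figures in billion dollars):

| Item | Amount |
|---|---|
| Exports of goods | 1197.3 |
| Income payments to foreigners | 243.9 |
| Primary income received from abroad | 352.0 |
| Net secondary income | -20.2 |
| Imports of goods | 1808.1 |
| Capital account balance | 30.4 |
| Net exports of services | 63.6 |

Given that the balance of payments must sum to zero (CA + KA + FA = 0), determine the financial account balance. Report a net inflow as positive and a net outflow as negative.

Goods balance = 1197.3 - 1808.1 = -610.8
Services balance = 63.6
Trade balance (goods + services) = -610.8 + 63.6 = -547.2
Net primary income = 352.0 - 243.9 = 108.1
Net secondary income = -20.2
Current account = -547.2 + 108.1 + (-20.2) = -459.3
Financial account = -(-459.3 + 30.4) = 428.9

428.9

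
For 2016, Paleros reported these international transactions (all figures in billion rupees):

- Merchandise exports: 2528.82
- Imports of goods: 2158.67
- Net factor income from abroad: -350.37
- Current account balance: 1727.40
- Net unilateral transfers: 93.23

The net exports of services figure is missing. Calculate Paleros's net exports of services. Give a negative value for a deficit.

Current account = goods balance + services balance + net primary income + net secondary income
Sum of the known components = 113.01
Net exports of services = CA - (known components) = 1727.40 - 113.01 = 1614.39

1614.39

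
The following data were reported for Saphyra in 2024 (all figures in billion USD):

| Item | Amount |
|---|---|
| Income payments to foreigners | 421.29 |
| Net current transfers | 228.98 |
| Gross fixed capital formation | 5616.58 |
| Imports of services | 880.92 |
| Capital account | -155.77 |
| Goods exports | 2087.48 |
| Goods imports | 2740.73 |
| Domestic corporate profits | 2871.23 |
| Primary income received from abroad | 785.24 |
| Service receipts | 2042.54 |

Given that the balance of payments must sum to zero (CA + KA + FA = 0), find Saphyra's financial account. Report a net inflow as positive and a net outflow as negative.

Goods balance = 2087.48 - 2740.73 = -653.25
Services balance = 2042.54 - 880.92 = 1161.62
Trade balance (goods + services) = -653.25 + 1161.62 = 508.37
Net primary income = 785.24 - 421.29 = 363.95
Net secondary income = 228.98
Current account = 508.37 + 363.95 + 228.98 = 1101.30
Financial account = -(1101.30 + (-155.77)) = -945.53

-945.53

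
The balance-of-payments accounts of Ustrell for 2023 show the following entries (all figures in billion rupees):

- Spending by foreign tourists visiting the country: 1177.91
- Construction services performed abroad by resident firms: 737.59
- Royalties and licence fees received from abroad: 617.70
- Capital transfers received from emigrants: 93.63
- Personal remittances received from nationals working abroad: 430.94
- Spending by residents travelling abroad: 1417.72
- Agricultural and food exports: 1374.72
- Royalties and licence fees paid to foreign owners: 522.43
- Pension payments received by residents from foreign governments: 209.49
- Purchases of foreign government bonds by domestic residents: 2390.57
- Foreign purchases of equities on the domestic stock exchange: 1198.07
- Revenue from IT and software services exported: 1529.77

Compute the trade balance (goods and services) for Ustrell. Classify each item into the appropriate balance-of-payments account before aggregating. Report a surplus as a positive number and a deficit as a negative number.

3497.54

Goods: 1374.72
Services: -522.43 + 737.59 - 1417.72 + 1177.91 + 617.70 + 1529.77 = 2122.82
Trade balance = 1374.72 + 2122.82 = 3497.54
(Excluded from the trade balance — capital account: capital transfers received from emigrants 93.63; secondary income: personal remittances received from nationals working abroad 430.94, pension payments received by residents from foreign governments 209.49; financial account: purchases of foreign government bonds by domestic residents 2390.57, foreign purchases of equities on the domestic stock exchange 1198.07.)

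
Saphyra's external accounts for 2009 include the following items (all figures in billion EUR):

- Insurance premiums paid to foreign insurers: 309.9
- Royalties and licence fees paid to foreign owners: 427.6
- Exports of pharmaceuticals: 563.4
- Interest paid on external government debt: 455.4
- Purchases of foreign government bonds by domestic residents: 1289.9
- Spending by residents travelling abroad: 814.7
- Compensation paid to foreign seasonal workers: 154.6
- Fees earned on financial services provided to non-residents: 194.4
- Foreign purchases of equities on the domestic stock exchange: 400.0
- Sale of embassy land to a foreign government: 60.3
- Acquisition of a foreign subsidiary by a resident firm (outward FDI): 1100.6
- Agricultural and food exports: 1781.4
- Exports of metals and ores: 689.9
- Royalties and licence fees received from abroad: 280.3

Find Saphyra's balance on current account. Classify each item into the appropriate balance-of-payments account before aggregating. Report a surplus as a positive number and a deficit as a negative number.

Goods: 563.4 + 1781.4 + 689.9 = 3034.7
Services: 194.4 - 814.7 - 427.6 - 309.9 + 280.3 = -1077.5
Primary income: -154.6 - 455.4 = -610.0
Current account = 3034.7 + (-1077.5) + (-610.0) = 1347.2
(Excluded from the current account — financial account: purchases of foreign government bonds by domestic residents 1289.9, foreign purchases of equities on the domestic stock exchange 400.0, acquisition of a foreign subsidiary by a resident firm (outward FDI) 1100.6; capital account: sale of embassy land to a foreign government 60.3.)

1347.2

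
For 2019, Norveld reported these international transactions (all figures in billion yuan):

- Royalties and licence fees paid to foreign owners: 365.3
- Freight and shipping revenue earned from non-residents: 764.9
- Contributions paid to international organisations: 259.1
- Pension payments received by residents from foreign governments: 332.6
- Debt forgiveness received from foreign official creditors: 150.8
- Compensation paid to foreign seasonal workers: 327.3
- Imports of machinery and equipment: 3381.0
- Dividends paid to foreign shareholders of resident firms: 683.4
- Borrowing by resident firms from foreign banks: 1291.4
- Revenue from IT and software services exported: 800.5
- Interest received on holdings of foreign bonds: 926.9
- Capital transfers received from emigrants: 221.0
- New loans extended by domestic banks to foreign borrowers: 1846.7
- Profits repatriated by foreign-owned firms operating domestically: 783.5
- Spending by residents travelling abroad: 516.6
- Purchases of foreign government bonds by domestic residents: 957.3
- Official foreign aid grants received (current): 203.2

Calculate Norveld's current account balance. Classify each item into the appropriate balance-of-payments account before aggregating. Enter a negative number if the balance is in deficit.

Goods: -3381.0
Services: 800.5 + 764.9 - 365.3 - 516.6 = 683.5
Primary income: 926.9 - 783.5 - 683.4 - 327.3 = -867.3
Secondary income: 332.6 + 203.2 - 259.1 = 276.7
Current account = (-3381.0) + 683.5 + (-867.3) + 276.7 = -3288.1
(Excluded from the current account — capital account: debt forgiveness received from foreign official creditors 150.8, capital transfers received from emigrants 221.0; financial account: borrowing by resident firms from foreign banks 1291.4, new loans extended by domestic banks to foreign borrowers 1846.7, purchases of foreign government bonds by domestic residents 957.3.)

-3288.1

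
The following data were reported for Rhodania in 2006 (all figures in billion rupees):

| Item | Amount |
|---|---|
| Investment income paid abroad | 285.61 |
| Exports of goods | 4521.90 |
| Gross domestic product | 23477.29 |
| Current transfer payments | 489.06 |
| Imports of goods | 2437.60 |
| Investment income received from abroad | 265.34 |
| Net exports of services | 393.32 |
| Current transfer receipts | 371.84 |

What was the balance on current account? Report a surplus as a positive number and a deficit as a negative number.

Goods balance = 4521.90 - 2437.60 = 2084.30
Services balance = 393.32
Trade balance (goods + services) = 2084.30 + 393.32 = 2477.62
Net primary income = 265.34 - 285.61 = -20.27
Net secondary income = 371.84 - 489.06 = -117.22
Current account = 2477.62 + (-20.27) + (-117.22) = 2340.13

2340.13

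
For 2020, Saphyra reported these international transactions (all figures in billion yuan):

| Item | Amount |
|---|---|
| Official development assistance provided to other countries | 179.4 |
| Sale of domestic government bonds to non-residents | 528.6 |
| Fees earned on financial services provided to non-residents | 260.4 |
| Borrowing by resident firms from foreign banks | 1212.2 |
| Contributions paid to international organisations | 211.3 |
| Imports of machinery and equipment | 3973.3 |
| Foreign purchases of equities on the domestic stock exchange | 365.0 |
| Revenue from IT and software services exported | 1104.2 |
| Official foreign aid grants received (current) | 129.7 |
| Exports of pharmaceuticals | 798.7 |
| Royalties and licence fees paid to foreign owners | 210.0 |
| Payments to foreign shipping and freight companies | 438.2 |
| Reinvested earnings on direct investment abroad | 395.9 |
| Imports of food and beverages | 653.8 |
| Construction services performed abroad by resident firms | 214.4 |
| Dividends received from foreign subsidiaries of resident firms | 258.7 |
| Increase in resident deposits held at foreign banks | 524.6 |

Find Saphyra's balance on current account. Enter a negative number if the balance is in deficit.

-2504.0

Goods: -653.8 - 3973.3 + 798.7 = -3828.4
Services: 214.4 - 210.0 + 260.4 + 1104.2 - 438.2 = 930.8
Primary income: 258.7 + 395.9 = 654.6
Secondary income: -211.3 + 129.7 - 179.4 = -261.0
Current account = (-3828.4) + 930.8 + 654.6 + (-261.0) = -2504.0
(Excluded from the current account — financial account: sale of domestic government bonds to non-residents 528.6, borrowing by resident firms from foreign banks 1212.2, foreign purchases of equities on the domestic stock exchange 365.0, increase in resident deposits held at foreign banks 524.6.)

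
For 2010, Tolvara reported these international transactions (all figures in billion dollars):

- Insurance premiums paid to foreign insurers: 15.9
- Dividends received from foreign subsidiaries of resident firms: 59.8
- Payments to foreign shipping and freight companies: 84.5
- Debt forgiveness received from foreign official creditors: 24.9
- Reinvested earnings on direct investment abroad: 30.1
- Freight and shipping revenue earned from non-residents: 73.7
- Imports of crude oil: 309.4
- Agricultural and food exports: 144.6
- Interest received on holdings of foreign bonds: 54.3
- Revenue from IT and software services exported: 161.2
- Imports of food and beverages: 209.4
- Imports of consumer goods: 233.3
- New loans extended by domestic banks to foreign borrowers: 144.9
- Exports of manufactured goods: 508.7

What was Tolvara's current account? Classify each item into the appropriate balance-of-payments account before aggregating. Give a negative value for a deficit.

179.9

Goods: 144.6 - 209.4 - 309.4 - 233.3 + 508.7 = -98.8
Services: -84.5 + 73.7 + 161.2 - 15.9 = 134.5
Primary income: 54.3 + 30.1 + 59.8 = 144.2
Current account = (-98.8) + 134.5 + 144.2 = 179.9
(Excluded from the current account — capital account: debt forgiveness received from foreign official creditors 24.9; financial account: new loans extended by domestic banks to foreign borrowers 144.9.)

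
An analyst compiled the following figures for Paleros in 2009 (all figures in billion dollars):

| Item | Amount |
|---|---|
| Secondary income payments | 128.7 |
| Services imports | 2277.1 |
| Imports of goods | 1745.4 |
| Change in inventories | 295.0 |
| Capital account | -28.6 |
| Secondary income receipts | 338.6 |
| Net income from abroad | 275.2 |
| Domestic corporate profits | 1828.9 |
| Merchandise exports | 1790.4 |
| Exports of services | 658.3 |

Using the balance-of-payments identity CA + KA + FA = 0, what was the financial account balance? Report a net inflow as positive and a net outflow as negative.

1117.3

Goods balance = 1790.4 - 1745.4 = 45.0
Services balance = 658.3 - 2277.1 = -1618.8
Trade balance (goods + services) = 45.0 + (-1618.8) = -1573.8
Net primary income = 275.2
Net secondary income = 338.6 - 128.7 = 209.9
Current account = -1573.8 + 275.2 + 209.9 = -1088.7
Financial account = -(-1088.7 + (-28.6)) = 1117.3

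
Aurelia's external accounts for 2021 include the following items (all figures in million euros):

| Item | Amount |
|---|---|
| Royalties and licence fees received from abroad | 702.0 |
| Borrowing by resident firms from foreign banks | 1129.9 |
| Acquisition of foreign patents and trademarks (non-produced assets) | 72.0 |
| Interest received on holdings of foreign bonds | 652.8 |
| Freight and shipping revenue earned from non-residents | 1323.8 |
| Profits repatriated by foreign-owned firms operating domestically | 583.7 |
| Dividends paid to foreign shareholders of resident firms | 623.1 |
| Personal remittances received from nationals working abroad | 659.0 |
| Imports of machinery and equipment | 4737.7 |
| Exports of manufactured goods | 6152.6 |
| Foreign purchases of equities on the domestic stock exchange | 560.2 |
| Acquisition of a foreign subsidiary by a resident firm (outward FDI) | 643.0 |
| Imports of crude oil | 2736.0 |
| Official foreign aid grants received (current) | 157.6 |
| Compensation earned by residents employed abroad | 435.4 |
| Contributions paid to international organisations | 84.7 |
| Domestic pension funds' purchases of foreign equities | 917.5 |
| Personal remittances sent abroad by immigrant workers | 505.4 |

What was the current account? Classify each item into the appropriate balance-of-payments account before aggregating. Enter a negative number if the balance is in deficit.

812.6

Goods: 6152.6 - 4737.7 - 2736.0 = -1321.1
Services: 1323.8 + 702.0 = 2025.8
Primary income: -623.1 + 435.4 + 652.8 - 583.7 = -118.6
Secondary income: 659.0 + 157.6 - 84.7 - 505.4 = 226.5
Current account = (-1321.1) + 2025.8 + (-118.6) + 226.5 = 812.6
(Excluded from the current account — financial account: borrowing by resident firms from foreign banks 1129.9, foreign purchases of equities on the domestic stock exchange 560.2, acquisition of a foreign subsidiary by a resident firm (outward FDI) 643.0, domestic pension funds' purchases of foreign equities 917.5; capital account: acquisition of foreign patents and trademarks (non-produced assets) 72.0.)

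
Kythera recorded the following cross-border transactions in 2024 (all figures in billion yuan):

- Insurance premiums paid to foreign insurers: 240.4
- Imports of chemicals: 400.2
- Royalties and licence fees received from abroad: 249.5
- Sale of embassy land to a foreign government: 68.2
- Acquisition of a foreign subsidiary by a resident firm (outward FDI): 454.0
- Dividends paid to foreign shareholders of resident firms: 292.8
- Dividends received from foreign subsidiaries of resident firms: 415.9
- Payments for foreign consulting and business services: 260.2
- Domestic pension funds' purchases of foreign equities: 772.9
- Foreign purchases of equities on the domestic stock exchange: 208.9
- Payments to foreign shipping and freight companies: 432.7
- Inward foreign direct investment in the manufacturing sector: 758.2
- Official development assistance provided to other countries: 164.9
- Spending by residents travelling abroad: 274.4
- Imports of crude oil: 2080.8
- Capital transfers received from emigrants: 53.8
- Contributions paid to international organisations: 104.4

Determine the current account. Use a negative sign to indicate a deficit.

-3585.4

Goods: -2080.8 - 400.2 = -2481.0
Services: -274.4 + 249.5 - 260.2 - 240.4 - 432.7 = -958.2
Primary income: -292.8 + 415.9 = 123.1
Secondary income: -164.9 - 104.4 = -269.3
Current account = (-2481.0) + (-958.2) + 123.1 + (-269.3) = -3585.4
(Excluded from the current account — capital account: sale of embassy land to a foreign government 68.2, capital transfers received from emigrants 53.8; financial account: acquisition of a foreign subsidiary by a resident firm (outward FDI) 454.0, domestic pension funds' purchases of foreign equities 772.9, foreign purchases of equities on the domestic stock exchange 208.9, inward foreign direct investment in the manufacturing sector 758.2.)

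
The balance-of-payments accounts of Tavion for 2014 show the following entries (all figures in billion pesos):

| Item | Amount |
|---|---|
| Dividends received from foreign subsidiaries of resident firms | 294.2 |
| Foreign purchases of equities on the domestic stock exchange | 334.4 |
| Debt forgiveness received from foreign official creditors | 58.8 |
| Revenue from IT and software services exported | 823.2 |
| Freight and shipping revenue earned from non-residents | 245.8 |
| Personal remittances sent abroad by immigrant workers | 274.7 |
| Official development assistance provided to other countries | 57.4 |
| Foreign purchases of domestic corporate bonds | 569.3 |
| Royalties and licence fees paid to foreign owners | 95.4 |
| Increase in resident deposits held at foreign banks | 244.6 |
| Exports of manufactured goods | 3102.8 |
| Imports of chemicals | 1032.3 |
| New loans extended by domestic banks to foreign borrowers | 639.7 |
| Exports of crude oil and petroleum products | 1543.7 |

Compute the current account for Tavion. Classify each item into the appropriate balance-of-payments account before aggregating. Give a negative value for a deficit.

4549.9

Goods: 3102.8 - 1032.3 + 1543.7 = 3614.2
Services: 823.2 - 95.4 + 245.8 = 973.6
Primary income: 294.2
Secondary income: -274.7 - 57.4 = -332.1
Current account = 3614.2 + 973.6 + 294.2 + (-332.1) = 4549.9
(Excluded from the current account — financial account: foreign purchases of equities on the domestic stock exchange 334.4, foreign purchases of domestic corporate bonds 569.3, increase in resident deposits held at foreign banks 244.6, new loans extended by domestic banks to foreign borrowers 639.7; capital account: debt forgiveness received from foreign official creditors 58.8.)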